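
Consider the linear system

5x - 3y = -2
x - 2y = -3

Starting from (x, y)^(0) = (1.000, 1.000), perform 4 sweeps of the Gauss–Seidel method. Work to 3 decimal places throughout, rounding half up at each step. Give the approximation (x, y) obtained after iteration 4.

Iteration 1:
  x = (-2 - (-3)·1.000) / (5) = 0.200
  y = (-3 - (1)·0.200) / (-2) = 1.600
Iteration 2:
  x = (-2 - (-3)·1.600) / (5) = 0.560
  y = (-3 - (1)·0.560) / (-2) = 1.780
Iteration 3:
  x = (-2 - (-3)·1.780) / (5) = 0.668
  y = (-3 - (1)·0.668) / (-2) = 1.834
Iteration 4:
  x = (-2 - (-3)·1.834) / (5) = 0.700
  y = (-3 - (1)·0.700) / (-2) = 1.850

(0.700, 1.850)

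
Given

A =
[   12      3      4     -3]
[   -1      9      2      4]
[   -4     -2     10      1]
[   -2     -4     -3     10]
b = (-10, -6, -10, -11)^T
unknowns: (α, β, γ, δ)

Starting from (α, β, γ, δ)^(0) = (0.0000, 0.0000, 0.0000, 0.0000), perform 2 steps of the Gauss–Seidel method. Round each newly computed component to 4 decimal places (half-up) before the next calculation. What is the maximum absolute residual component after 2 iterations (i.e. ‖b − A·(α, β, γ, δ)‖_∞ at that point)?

Iteration 1:
  α = (-10 - (3)·0.0000 - (4)·0.0000 - (-3)·0.0000) / (12) = -0.8333
  β = (-6 - (-1)·-0.8333 - (2)·0.0000 - (4)·0.0000) / (9) = -0.7593
  γ = (-10 - (-4)·-0.8333 - (-2)·-0.7593 - (1)·0.0000) / (10) = -1.4852
  δ = (-11 - (-2)·-0.8333 - (-4)·-0.7593 - (-3)·-1.4852) / (10) = -2.0159
Iteration 2:
  α = (-10 - (3)·-0.7593 - (4)·-1.4852 - (-3)·-2.0159) / (12) = -0.6524
  β = (-6 - (-1)·-0.6524 - (2)·-1.4852 - (4)·-2.0159) / (9) = 0.4868
  γ = (-10 - (-4)·-0.6524 - (-2)·0.4868 - (1)·-2.0159) / (10) = -0.9620
  δ = (-11 - (-2)·-0.6524 - (-4)·0.4868 - (-3)·-0.9620) / (10) = -1.3244
Residual b − A·x = (-3.7568, -3.8120, -0.6916, 0.0004); ∞-norm = 3.8120

3.8120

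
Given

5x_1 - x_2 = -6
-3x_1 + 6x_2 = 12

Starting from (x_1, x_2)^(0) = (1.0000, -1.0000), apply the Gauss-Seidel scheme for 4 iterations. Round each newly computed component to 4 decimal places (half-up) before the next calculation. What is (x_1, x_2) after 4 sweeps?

(-0.8894, 1.5553)

Iteration 1:
  x_1 = (-6 - (-1)·-1.0000) / (5) = -1.4000
  x_2 = (12 - (-3)·-1.4000) / (6) = 1.3000
Iteration 2:
  x_1 = (-6 - (-1)·1.3000) / (5) = -0.9400
  x_2 = (12 - (-3)·-0.9400) / (6) = 1.5300
Iteration 3:
  x_1 = (-6 - (-1)·1.5300) / (5) = -0.8940
  x_2 = (12 - (-3)·-0.8940) / (6) = 1.5530
Iteration 4:
  x_1 = (-6 - (-1)·1.5530) / (5) = -0.8894
  x_2 = (12 - (-3)·-0.8894) / (6) = 1.5553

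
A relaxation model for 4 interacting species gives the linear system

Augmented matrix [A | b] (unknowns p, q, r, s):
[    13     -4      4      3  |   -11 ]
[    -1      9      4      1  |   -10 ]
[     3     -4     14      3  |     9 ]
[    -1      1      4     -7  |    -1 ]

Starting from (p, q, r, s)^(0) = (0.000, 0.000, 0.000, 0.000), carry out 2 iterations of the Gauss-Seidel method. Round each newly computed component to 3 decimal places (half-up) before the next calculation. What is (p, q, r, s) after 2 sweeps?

Iteration 1:
  p = (-11 - (-4)·0.000 - (4)·0.000 - (3)·0.000) / (13) = -0.846
  q = (-10 - (-1)·-0.846 - (4)·0.000 - (1)·0.000) / (9) = -1.205
  r = (9 - (3)·-0.846 - (-4)·-1.205 - (3)·0.000) / (14) = 0.480
  s = (-1 - (-1)·-0.846 - (1)·-1.205 - (4)·0.480) / (-7) = 0.366
Iteration 2:
  p = (-11 - (-4)·-1.205 - (4)·0.480 - (3)·0.366) / (13) = -1.449
  q = (-10 - (-1)·-1.449 - (4)·0.480 - (1)·0.366) / (9) = -1.526
  r = (9 - (3)·-1.449 - (-4)·-1.526 - (3)·0.366) / (14) = 0.439
  s = (-1 - (-1)·-1.449 - (1)·-1.526 - (4)·0.439) / (-7) = 0.383

(-1.449, -1.526, 0.439, 0.383)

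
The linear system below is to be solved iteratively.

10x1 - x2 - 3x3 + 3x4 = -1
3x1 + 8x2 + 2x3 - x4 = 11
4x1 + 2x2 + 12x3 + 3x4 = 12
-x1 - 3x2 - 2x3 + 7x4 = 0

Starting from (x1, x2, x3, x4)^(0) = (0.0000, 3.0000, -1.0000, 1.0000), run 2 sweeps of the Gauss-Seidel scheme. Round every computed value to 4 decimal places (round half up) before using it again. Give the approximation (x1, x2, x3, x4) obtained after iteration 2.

(-0.0157, 1.3541, 0.5498, 0.7352)

Iteration 1:
  x1 = (-1 - (-1)·3.0000 - (-3)·-1.0000 - (3)·1.0000) / (10) = -0.4000
  x2 = (11 - (3)·-0.4000 - (2)·-1.0000 - (-1)·1.0000) / (8) = 1.9000
  x3 = (12 - (4)·-0.4000 - (2)·1.9000 - (3)·1.0000) / (12) = 0.5667
  x4 = (0 - (-1)·-0.4000 - (-3)·1.9000 - (-2)·0.5667) / (7) = 0.9191
Iteration 2:
  x1 = (-1 - (-1)·1.9000 - (-3)·0.5667 - (3)·0.9191) / (10) = -0.0157
  x2 = (11 - (3)·-0.0157 - (2)·0.5667 - (-1)·0.9191) / (8) = 1.3541
  x3 = (12 - (4)·-0.0157 - (2)·1.3541 - (3)·0.9191) / (12) = 0.5498
  x4 = (0 - (-1)·-0.0157 - (-3)·1.3541 - (-2)·0.5498) / (7) = 0.7352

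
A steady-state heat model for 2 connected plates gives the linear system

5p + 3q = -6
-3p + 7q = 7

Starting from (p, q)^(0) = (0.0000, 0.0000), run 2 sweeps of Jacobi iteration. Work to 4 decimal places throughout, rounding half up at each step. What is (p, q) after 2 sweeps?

Iteration 1:
  p = (-6 - (3)·0.0000) / (5) = -1.2000
  q = (7 - (-3)·0.0000) / (7) = 1.0000
Iteration 2:
  p = (-6 - (3)·1.0000) / (5) = -1.8000
  q = (7 - (-3)·-1.2000) / (7) = 0.4857

(-1.8000, 0.4857)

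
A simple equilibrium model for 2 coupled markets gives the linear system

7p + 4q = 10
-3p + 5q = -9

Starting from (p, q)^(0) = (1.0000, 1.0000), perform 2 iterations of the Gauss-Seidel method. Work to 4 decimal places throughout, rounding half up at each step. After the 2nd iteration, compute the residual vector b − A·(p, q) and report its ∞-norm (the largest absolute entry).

3.1351

Iteration 1:
  p = (10 - (4)·1.0000) / (7) = 0.8571
  q = (-9 - (-3)·0.8571) / (5) = -1.2857
Iteration 2:
  p = (10 - (4)·-1.2857) / (7) = 2.1633
  q = (-9 - (-3)·2.1633) / (5) = -0.5020
Residual b − A·x = (-3.1351, -0.0001); ∞-norm = 3.1351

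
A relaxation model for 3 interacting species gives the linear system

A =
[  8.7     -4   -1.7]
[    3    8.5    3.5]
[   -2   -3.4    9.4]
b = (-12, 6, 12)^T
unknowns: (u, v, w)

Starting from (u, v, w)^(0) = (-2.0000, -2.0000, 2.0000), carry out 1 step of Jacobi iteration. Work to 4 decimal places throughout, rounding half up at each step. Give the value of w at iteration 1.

0.1277

Iteration 1:
  u = (-12 - (-4)·-2.0000 - (-1.7)·2.0000) / (8.7) = -1.9080
  v = (6 - (3)·-2.0000 - (3.5)·2.0000) / (8.5) = 0.5882
  w = (12 - (-2)·-2.0000 - (-3.4)·-2.0000) / (9.4) = 0.1277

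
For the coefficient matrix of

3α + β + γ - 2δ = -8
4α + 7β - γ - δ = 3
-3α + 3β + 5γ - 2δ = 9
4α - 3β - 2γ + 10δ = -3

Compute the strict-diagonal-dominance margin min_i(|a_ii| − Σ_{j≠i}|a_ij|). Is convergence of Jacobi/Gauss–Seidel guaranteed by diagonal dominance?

row 1: |3| − (1+1+2) = -1
row 2: |7| − (4+1+1) = 1
row 3: |5| − (3+3+2) = -3
row 4: |10| − (4+3+2) = 1
minimum over rows = -3 → not strictly diagonally dominant

-3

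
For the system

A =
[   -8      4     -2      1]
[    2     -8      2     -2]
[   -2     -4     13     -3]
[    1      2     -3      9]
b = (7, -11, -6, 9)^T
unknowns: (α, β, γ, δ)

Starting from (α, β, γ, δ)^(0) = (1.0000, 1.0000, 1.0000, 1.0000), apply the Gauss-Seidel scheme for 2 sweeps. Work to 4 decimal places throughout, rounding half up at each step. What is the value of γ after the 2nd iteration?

Iteration 1:
  α = (7 - (4)·1.0000 - (-2)·1.0000 - (1)·1.0000) / (-8) = -0.5000
  β = (-11 - (2)·-0.5000 - (2)·1.0000 - (-2)·1.0000) / (-8) = 1.2500
  γ = (-6 - (-2)·-0.5000 - (-4)·1.2500 - (-3)·1.0000) / (13) = 0.0769
  δ = (9 - (1)·-0.5000 - (2)·1.2500 - (-3)·0.0769) / (9) = 0.8034
Iteration 2:
  α = (7 - (4)·1.2500 - (-2)·0.0769 - (1)·0.8034) / (-8) = -0.1688
  β = (-11 - (2)·-0.1688 - (2)·0.0769 - (-2)·0.8034) / (-8) = 1.1512
  γ = (-6 - (-2)·-0.1688 - (-4)·1.1512 - (-3)·0.8034) / (13) = 0.0521
  δ = (9 - (1)·-0.1688 - (2)·1.1512 - (-3)·0.0521) / (9) = 0.7803

0.0521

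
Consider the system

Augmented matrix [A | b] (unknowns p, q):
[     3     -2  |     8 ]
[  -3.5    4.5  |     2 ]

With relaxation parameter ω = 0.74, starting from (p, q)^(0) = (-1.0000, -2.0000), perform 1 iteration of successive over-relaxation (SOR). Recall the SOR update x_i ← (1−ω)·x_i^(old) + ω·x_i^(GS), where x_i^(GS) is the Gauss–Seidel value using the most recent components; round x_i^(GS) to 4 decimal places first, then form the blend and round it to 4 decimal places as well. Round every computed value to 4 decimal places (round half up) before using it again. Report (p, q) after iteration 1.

(0.7266, 0.2271)

Iteration 1:
  p: GS value = (8 - (-2)·-2.0000) / (3) = 1.3333;  p ← (1−ω)·-1.0000 + ω·1.3333 = 0.7266
  q: GS value = (2 - (-3.5)·0.7266) / (4.5) = 1.0096;  q ← (1−ω)·-2.0000 + ω·1.0096 = 0.2271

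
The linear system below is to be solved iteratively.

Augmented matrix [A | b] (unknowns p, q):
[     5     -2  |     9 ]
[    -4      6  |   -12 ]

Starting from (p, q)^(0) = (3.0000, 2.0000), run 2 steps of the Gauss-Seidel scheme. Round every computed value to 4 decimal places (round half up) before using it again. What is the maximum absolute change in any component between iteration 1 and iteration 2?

0.9067

Iteration 1:
  p = (9 - (-2)·2.0000) / (5) = 2.6000
  q = (-12 - (-4)·2.6000) / (6) = -0.2667
Iteration 2:
  p = (9 - (-2)·-0.2667) / (5) = 1.6933
  q = (-12 - (-4)·1.6933) / (6) = -0.8711
Change: (-0.9067, -0.6044) → max |·| = 0.9067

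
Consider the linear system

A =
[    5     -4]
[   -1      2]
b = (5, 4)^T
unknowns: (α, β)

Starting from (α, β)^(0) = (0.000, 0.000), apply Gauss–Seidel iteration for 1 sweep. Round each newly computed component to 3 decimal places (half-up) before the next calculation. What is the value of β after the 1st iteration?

Iteration 1:
  α = (5 - (-4)·0.000) / (5) = 1.000
  β = (4 - (-1)·1.000) / (2) = 2.500

2.500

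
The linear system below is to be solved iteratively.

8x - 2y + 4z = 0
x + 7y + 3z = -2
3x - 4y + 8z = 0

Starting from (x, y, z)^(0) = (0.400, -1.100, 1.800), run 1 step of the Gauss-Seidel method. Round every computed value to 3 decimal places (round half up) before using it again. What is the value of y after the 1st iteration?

Iteration 1:
  x = (0 - (-2)·-1.100 - (4)·1.800) / (8) = -1.175
  y = (-2 - (1)·-1.175 - (3)·1.800) / (7) = -0.889
  z = (0 - (3)·-1.175 - (-4)·-0.889) / (8) = -0.004

-0.889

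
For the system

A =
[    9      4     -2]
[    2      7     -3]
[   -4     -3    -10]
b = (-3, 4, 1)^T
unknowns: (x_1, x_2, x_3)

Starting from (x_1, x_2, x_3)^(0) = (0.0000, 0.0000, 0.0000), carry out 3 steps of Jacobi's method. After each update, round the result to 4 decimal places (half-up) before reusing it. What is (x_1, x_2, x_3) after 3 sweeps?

Iteration 1:
  x_1 = (-3 - (4)·0.0000 - (-2)·0.0000) / (9) = -0.3333
  x_2 = (4 - (2)·0.0000 - (-3)·0.0000) / (7) = 0.5714
  x_3 = (1 - (-4)·0.0000 - (-3)·0.0000) / (-10) = -0.1000
Iteration 2:
  x_1 = (-3 - (4)·0.5714 - (-2)·-0.1000) / (9) = -0.6095
  x_2 = (4 - (2)·-0.3333 - (-3)·-0.1000) / (7) = 0.6238
  x_3 = (1 - (-4)·-0.3333 - (-3)·0.5714) / (-10) = -0.1381
Iteration 3:
  x_1 = (-3 - (4)·0.6238 - (-2)·-0.1381) / (9) = -0.6413
  x_2 = (4 - (2)·-0.6095 - (-3)·-0.1381) / (7) = 0.6864
  x_3 = (1 - (-4)·-0.6095 - (-3)·0.6238) / (-10) = -0.0433

(-0.6413, 0.6864, -0.0433)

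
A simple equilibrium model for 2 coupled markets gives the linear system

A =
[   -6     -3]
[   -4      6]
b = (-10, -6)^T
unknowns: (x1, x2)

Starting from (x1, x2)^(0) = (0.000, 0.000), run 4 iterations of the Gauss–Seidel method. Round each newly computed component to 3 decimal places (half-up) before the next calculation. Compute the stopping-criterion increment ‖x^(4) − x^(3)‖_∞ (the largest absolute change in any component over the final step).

0.007

Iteration 1:
  x1 = (-10 - (-3)·0.000) / (-6) = 1.667
  x2 = (-6 - (-4)·1.667) / (6) = 0.111
Iteration 2:
  x1 = (-10 - (-3)·0.111) / (-6) = 1.611
  x2 = (-6 - (-4)·1.611) / (6) = 0.074
Iteration 3:
  x1 = (-10 - (-3)·0.074) / (-6) = 1.630
  x2 = (-6 - (-4)·1.630) / (6) = 0.087
Iteration 4:
  x1 = (-10 - (-3)·0.087) / (-6) = 1.623
  x2 = (-6 - (-4)·1.623) / (6) = 0.082
Change: (-0.007, -0.005) → max |·| = 0.007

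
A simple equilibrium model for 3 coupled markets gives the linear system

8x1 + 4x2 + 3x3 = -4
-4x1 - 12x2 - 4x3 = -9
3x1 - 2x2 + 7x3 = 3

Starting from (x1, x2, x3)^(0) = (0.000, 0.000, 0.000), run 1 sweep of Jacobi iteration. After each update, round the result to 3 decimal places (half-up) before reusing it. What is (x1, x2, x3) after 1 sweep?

Iteration 1:
  x1 = (-4 - (4)·0.000 - (3)·0.000) / (8) = -0.500
  x2 = (-9 - (-4)·0.000 - (-4)·0.000) / (-12) = 0.750
  x3 = (3 - (3)·0.000 - (-2)·0.000) / (7) = 0.429

(-0.500, 0.750, 0.429)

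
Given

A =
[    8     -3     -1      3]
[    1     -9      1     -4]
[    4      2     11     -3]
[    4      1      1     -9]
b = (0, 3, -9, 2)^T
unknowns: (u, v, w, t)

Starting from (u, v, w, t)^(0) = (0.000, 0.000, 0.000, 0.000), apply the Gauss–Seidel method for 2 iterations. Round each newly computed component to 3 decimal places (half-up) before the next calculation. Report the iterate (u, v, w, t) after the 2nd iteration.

(-0.091, -0.275, -0.829, -0.385)

Iteration 1:
  u = (0 - (-3)·0.000 - (-1)·0.000 - (3)·0.000) / (8) = 0.000
  v = (3 - (1)·0.000 - (1)·0.000 - (-4)·0.000) / (-9) = -0.333
  w = (-9 - (4)·0.000 - (2)·-0.333 - (-3)·0.000) / (11) = -0.758
  t = (2 - (4)·0.000 - (1)·-0.333 - (1)·-0.758) / (-9) = -0.343
Iteration 2:
  u = (0 - (-3)·-0.333 - (-1)·-0.758 - (3)·-0.343) / (8) = -0.091
  v = (3 - (1)·-0.091 - (1)·-0.758 - (-4)·-0.343) / (-9) = -0.275
  w = (-9 - (4)·-0.091 - (2)·-0.275 - (-3)·-0.343) / (11) = -0.829
  t = (2 - (4)·-0.091 - (1)·-0.275 - (1)·-0.829) / (-9) = -0.385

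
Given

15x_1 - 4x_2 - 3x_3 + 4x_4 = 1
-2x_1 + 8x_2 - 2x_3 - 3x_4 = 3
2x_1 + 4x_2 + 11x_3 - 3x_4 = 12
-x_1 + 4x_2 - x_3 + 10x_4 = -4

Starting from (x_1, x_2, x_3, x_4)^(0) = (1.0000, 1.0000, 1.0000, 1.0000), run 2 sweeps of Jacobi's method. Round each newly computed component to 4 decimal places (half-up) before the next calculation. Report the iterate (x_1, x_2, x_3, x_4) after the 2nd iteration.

Iteration 1:
  x_1 = (1 - (-4)·1.0000 - (-3)·1.0000 - (4)·1.0000) / (15) = 0.2667
  x_2 = (3 - (-2)·1.0000 - (-2)·1.0000 - (-3)·1.0000) / (8) = 1.2500
  x_3 = (12 - (2)·1.0000 - (4)·1.0000 - (-3)·1.0000) / (11) = 0.8182
  x_4 = (-4 - (-1)·1.0000 - (4)·1.0000 - (-1)·1.0000) / (10) = -0.6000
Iteration 2:
  x_1 = (1 - (-4)·1.2500 - (-3)·0.8182 - (4)·-0.6000) / (15) = 0.7236
  x_2 = (3 - (-2)·0.2667 - (-2)·0.8182 - (-3)·-0.6000) / (8) = 0.4212
  x_3 = (12 - (2)·0.2667 - (4)·1.2500 - (-3)·-0.6000) / (11) = 0.4242
  x_4 = (-4 - (-1)·0.2667 - (4)·1.2500 - (-1)·0.8182) / (10) = -0.7915

(0.7236, 0.4212, 0.4242, -0.7915)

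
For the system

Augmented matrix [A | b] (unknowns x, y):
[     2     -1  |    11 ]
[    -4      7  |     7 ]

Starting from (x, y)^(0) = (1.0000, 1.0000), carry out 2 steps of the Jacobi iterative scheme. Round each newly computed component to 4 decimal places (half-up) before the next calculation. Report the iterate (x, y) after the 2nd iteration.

(6.2857, 4.4286)

Iteration 1:
  x = (11 - (-1)·1.0000) / (2) = 6.0000
  y = (7 - (-4)·1.0000) / (7) = 1.5714
Iteration 2:
  x = (11 - (-1)·1.5714) / (2) = 6.2857
  y = (7 - (-4)·6.0000) / (7) = 4.4286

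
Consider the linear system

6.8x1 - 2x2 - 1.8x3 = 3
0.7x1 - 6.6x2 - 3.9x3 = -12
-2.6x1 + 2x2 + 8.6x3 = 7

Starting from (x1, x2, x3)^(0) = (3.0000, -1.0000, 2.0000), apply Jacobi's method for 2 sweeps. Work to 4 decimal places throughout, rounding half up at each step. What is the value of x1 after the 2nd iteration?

1.2390

Iteration 1:
  x1 = (3 - (-2)·-1.0000 - (-1.8)·2.0000) / (6.8) = 0.6765
  x2 = (-12 - (0.7)·3.0000 - (-3.9)·2.0000) / (-6.6) = 0.9545
  x3 = (7 - (-2.6)·3.0000 - (2)·-1.0000) / (8.6) = 1.9535
Iteration 2:
  x1 = (3 - (-2)·0.9545 - (-1.8)·1.9535) / (6.8) = 1.2390
  x2 = (-12 - (0.7)·0.6765 - (-3.9)·1.9535) / (-6.6) = 0.7356
  x3 = (7 - (-2.6)·0.6765 - (2)·0.9545) / (8.6) = 0.7965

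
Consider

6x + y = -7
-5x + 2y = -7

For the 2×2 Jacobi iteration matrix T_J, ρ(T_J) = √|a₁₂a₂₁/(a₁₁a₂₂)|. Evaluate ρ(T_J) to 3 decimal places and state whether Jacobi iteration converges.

0.645

a₁₂a₂₁/(a₁₁a₂₂) = (1)·(-5) / ((6)·(2)) = -0.416667
ρ = √|-0.416667| = √0.416667 = 0.645
ρ < 1, so Jacobi converges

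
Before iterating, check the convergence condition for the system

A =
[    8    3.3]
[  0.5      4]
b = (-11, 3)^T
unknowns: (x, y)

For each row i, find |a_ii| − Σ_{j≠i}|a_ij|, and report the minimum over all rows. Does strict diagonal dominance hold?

row 1: |8| − (3.3) = 4.7
row 2: |4| − (0.5) = 3.5
minimum over rows = 3.5 → strictly diagonally dominant (convergence guaranteed)

3.5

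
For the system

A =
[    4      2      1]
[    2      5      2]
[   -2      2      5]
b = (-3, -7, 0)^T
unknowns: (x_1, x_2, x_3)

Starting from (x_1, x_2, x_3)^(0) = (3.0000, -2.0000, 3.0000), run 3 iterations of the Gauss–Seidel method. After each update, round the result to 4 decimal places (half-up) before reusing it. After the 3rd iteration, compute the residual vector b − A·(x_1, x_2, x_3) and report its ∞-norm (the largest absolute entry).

0.3290

Iteration 1:
  x_1 = (-3 - (2)·-2.0000 - (1)·3.0000) / (4) = -0.5000
  x_2 = (-7 - (2)·-0.5000 - (2)·3.0000) / (5) = -2.4000
  x_3 = (0 - (-2)·-0.5000 - (2)·-2.4000) / (5) = 0.7600
Iteration 2:
  x_1 = (-3 - (2)·-2.4000 - (1)·0.7600) / (4) = 0.2600
  x_2 = (-7 - (2)·0.2600 - (2)·0.7600) / (5) = -1.8080
  x_3 = (0 - (-2)·0.2600 - (2)·-1.8080) / (5) = 0.8272
Iteration 3:
  x_1 = (-3 - (2)·-1.8080 - (1)·0.8272) / (4) = -0.0528
  x_2 = (-7 - (2)·-0.0528 - (2)·0.8272) / (5) = -1.7098
  x_3 = (0 - (-2)·-0.0528 - (2)·-1.7098) / (5) = 0.6628
Residual b − A·x = (-0.0320, 0.3290, 0.0000); ∞-norm = 0.3290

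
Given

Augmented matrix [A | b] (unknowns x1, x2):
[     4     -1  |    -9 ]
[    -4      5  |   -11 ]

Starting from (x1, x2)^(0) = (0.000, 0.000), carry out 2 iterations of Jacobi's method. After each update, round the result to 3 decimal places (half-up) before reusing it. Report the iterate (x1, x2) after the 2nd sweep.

(-2.800, -4.000)

Iteration 1:
  x1 = (-9 - (-1)·0.000) / (4) = -2.250
  x2 = (-11 - (-4)·0.000) / (5) = -2.200
Iteration 2:
  x1 = (-9 - (-1)·-2.200) / (4) = -2.800
  x2 = (-11 - (-4)·-2.250) / (5) = -4.000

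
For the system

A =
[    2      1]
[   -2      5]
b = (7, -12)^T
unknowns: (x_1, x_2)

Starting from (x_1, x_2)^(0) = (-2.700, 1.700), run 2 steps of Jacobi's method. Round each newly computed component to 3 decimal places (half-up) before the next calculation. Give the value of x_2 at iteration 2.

Iteration 1:
  x_1 = (7 - (1)·1.700) / (2) = 2.650
  x_2 = (-12 - (-2)·-2.700) / (5) = -3.480
Iteration 2:
  x_1 = (7 - (1)·-3.480) / (2) = 5.240
  x_2 = (-12 - (-2)·2.650) / (5) = -1.340

-1.340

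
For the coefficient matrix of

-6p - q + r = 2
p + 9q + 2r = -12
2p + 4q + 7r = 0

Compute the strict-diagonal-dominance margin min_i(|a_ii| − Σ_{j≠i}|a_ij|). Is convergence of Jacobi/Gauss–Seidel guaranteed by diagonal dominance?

1

row 1: |-6| − (1+1) = 4
row 2: |9| − (1+2) = 6
row 3: |7| − (2+4) = 1
minimum over rows = 1 → strictly diagonally dominant (convergence guaranteed)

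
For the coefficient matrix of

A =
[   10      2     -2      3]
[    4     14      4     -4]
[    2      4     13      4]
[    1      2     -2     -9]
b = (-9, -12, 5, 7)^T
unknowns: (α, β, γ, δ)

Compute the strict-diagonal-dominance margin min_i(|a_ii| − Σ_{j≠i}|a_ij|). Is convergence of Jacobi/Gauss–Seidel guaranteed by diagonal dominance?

row 1: |10| − (2+2+3) = 3
row 2: |14| − (4+4+4) = 2
row 3: |13| − (2+4+4) = 3
row 4: |-9| − (1+2+2) = 4
minimum over rows = 2 → strictly diagonally dominant (convergence guaranteed)

2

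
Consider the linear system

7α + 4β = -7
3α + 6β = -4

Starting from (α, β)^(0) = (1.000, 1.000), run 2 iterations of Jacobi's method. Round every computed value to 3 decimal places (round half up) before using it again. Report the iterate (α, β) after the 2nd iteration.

(-0.333, 0.119)

Iteration 1:
  α = (-7 - (4)·1.000) / (7) = -1.571
  β = (-4 - (3)·1.000) / (6) = -1.167
Iteration 2:
  α = (-7 - (4)·-1.167) / (7) = -0.333
  β = (-4 - (3)·-1.571) / (6) = 0.119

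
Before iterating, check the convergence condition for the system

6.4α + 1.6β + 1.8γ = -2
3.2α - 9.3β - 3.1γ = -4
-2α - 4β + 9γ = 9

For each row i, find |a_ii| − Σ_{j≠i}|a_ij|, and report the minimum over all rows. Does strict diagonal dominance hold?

3

row 1: |6.4| − (1.6+1.8) = 3
row 2: |-9.3| − (3.2+3.1) = 3
row 3: |9| − (2+4) = 3
minimum over rows = 3 → strictly diagonally dominant (convergence guaranteed)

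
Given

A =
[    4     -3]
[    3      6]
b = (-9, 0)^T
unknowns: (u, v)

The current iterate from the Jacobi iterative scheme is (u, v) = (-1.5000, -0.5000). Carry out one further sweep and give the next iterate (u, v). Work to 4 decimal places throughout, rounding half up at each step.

One sweep:
  u = (-9 - (-3)·-0.5000) / (4) = -2.6250
  v = (0 - (3)·-1.5000) / (6) = 0.7500

(-2.6250, 0.7500)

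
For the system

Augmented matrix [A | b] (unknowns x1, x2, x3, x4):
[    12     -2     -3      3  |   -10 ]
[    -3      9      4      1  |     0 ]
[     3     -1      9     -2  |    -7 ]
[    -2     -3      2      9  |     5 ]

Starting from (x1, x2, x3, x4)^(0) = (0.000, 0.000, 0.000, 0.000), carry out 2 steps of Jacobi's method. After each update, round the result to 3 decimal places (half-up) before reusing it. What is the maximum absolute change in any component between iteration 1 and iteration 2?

Iteration 1:
  x1 = (-10 - (-2)·0.000 - (-3)·0.000 - (3)·0.000) / (12) = -0.833
  x2 = (0 - (-3)·0.000 - (4)·0.000 - (1)·0.000) / (9) = 0.000
  x3 = (-7 - (3)·0.000 - (-1)·0.000 - (-2)·0.000) / (9) = -0.778
  x4 = (5 - (-2)·0.000 - (-3)·0.000 - (2)·0.000) / (9) = 0.556
Iteration 2:
  x1 = (-10 - (-2)·0.000 - (-3)·-0.778 - (3)·0.556) / (12) = -1.167
  x2 = (0 - (-3)·-0.833 - (4)·-0.778 - (1)·0.556) / (9) = 0.006
  x3 = (-7 - (3)·-0.833 - (-1)·0.000 - (-2)·0.556) / (9) = -0.377
  x4 = (5 - (-2)·-0.833 - (-3)·0.000 - (2)·-0.778) / (9) = 0.543
Change: (-0.334, 0.006, 0.401, -0.013) → max |·| = 0.401

0.401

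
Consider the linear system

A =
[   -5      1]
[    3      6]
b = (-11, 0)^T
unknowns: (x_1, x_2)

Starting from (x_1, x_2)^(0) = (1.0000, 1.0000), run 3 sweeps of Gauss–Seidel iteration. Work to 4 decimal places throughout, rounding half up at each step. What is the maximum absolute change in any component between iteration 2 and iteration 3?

Iteration 1:
  x_1 = (-11 - (1)·1.0000) / (-5) = 2.4000
  x_2 = (0 - (3)·2.4000) / (6) = -1.2000
Iteration 2:
  x_1 = (-11 - (1)·-1.2000) / (-5) = 1.9600
  x_2 = (0 - (3)·1.9600) / (6) = -0.9800
Iteration 3:
  x_1 = (-11 - (1)·-0.9800) / (-5) = 2.0040
  x_2 = (0 - (3)·2.0040) / (6) = -1.0020
Change: (0.0440, -0.0220) → max |·| = 0.0440

0.0440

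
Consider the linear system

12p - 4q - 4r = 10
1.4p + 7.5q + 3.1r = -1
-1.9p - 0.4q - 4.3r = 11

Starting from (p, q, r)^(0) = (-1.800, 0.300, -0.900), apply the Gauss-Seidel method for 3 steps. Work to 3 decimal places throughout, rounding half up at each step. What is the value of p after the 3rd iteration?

0.312

Iteration 1:
  p = (10 - (-4)·0.300 - (-4)·-0.900) / (12) = 0.633
  q = (-1 - (1.4)·0.633 - (3.1)·-0.900) / (7.5) = 0.121
  r = (11 - (-1.9)·0.633 - (-0.4)·0.121) / (-4.3) = -2.849
Iteration 2:
  p = (10 - (-4)·0.121 - (-4)·-2.849) / (12) = -0.076
  q = (-1 - (1.4)·-0.076 - (3.1)·-2.849) / (7.5) = 1.058
  r = (11 - (-1.9)·-0.076 - (-0.4)·1.058) / (-4.3) = -2.623
Iteration 3:
  p = (10 - (-4)·1.058 - (-4)·-2.623) / (12) = 0.312
  q = (-1 - (1.4)·0.312 - (3.1)·-2.623) / (7.5) = 0.893
  r = (11 - (-1.9)·0.312 - (-0.4)·0.893) / (-4.3) = -2.779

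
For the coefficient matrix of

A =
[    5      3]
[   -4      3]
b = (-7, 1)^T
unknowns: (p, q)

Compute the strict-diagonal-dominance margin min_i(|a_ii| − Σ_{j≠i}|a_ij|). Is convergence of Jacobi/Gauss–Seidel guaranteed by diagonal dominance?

row 1: |5| − (3) = 2
row 2: |3| − (4) = -1
minimum over rows = -1 → not strictly diagonally dominant

-1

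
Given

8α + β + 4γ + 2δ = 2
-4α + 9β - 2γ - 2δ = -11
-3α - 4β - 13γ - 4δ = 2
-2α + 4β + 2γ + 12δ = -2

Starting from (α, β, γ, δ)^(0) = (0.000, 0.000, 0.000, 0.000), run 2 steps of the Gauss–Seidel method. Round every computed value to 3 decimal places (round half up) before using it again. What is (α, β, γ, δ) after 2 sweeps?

Iteration 1:
  α = (2 - (1)·0.000 - (4)·0.000 - (2)·0.000) / (8) = 0.250
  β = (-11 - (-4)·0.250 - (-2)·0.000 - (-2)·0.000) / (9) = -1.111
  γ = (2 - (-3)·0.250 - (-4)·-1.111 - (-4)·0.000) / (-13) = 0.130
  δ = (-2 - (-2)·0.250 - (4)·-1.111 - (2)·0.130) / (12) = 0.224
Iteration 2:
  α = (2 - (1)·-1.111 - (4)·0.130 - (2)·0.224) / (8) = 0.268
  β = (-11 - (-4)·0.268 - (-2)·0.130 - (-2)·0.224) / (9) = -1.024
  γ = (2 - (-3)·0.268 - (-4)·-1.024 - (-4)·0.224) / (-13) = 0.030
  δ = (-2 - (-2)·0.268 - (4)·-1.024 - (2)·0.030) / (12) = 0.214

(0.268, -1.024, 0.030, 0.214)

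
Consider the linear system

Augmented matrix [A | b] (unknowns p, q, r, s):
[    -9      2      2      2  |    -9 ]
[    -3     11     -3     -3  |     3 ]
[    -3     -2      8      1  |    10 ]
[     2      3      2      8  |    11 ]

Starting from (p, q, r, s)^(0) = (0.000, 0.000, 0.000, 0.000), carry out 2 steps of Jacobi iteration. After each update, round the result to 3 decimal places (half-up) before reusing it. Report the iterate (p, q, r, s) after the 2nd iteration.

Iteration 1:
  p = (-9 - (2)·0.000 - (2)·0.000 - (2)·0.000) / (-9) = 1.000
  q = (3 - (-3)·0.000 - (-3)·0.000 - (-3)·0.000) / (11) = 0.273
  r = (10 - (-3)·0.000 - (-2)·0.000 - (1)·0.000) / (8) = 1.250
  s = (11 - (2)·0.000 - (3)·0.000 - (2)·0.000) / (8) = 1.375
Iteration 2:
  p = (-9 - (2)·0.273 - (2)·1.250 - (2)·1.375) / (-9) = 1.644
  q = (3 - (-3)·1.000 - (-3)·1.250 - (-3)·1.375) / (11) = 1.261
  r = (10 - (-3)·1.000 - (-2)·0.273 - (1)·1.375) / (8) = 1.521
  s = (11 - (2)·1.000 - (3)·0.273 - (2)·1.250) / (8) = 0.710

(1.644, 1.261, 1.521, 0.710)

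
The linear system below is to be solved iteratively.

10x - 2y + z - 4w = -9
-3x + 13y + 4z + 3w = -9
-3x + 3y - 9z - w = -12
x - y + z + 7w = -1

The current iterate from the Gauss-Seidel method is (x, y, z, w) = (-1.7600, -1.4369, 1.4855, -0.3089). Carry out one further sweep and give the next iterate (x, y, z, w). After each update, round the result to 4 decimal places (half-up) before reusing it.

(-1.4595, -1.4149, 1.3825, -0.3340)

One sweep:
  x = (-9 - (-2)·-1.4369 - (1)·1.4855 - (-4)·-0.3089) / (10) = -1.4595
  y = (-9 - (-3)·-1.4595 - (4)·1.4855 - (3)·-0.3089) / (13) = -1.4149
  z = (-12 - (-3)·-1.4595 - (3)·-1.4149 - (-1)·-0.3089) / (-9) = 1.3825
  w = (-1 - (1)·-1.4595 - (-1)·-1.4149 - (1)·1.3825) / (7) = -0.3340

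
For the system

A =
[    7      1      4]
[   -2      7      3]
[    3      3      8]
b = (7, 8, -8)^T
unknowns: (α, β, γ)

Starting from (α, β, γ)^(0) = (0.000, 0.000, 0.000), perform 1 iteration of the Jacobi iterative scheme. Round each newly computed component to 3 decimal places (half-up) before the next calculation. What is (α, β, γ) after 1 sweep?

(1.000, 1.143, -1.000)

Iteration 1:
  α = (7 - (1)·0.000 - (4)·0.000) / (7) = 1.000
  β = (8 - (-2)·0.000 - (3)·0.000) / (7) = 1.143
  γ = (-8 - (3)·0.000 - (3)·0.000) / (8) = -1.000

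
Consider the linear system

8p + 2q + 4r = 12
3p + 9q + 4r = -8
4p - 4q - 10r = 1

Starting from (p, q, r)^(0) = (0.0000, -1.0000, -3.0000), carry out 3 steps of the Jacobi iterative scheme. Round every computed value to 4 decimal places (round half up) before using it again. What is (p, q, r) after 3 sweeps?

Iteration 1:
  p = (12 - (2)·-1.0000 - (4)·-3.0000) / (8) = 3.2500
  q = (-8 - (3)·0.0000 - (4)·-3.0000) / (9) = 0.4444
  r = (1 - (4)·0.0000 - (-4)·-1.0000) / (-10) = 0.3000
Iteration 2:
  p = (12 - (2)·0.4444 - (4)·0.3000) / (8) = 1.2389
  q = (-8 - (3)·3.2500 - (4)·0.3000) / (9) = -2.1056
  r = (1 - (4)·3.2500 - (-4)·0.4444) / (-10) = 1.0222
Iteration 3:
  p = (12 - (2)·-2.1056 - (4)·1.0222) / (8) = 1.5153
  q = (-8 - (3)·1.2389 - (4)·1.0222) / (9) = -1.7562
  r = (1 - (4)·1.2389 - (-4)·-2.1056) / (-10) = 1.2378

(1.5153, -1.7562, 1.2378)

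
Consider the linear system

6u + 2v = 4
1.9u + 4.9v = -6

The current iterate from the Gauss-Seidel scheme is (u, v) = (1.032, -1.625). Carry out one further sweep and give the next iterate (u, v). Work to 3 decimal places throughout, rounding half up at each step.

(1.208, -1.693)

One sweep:
  u = (4 - (2)·-1.625) / (6) = 1.208
  v = (-6 - (1.9)·1.208) / (4.9) = -1.693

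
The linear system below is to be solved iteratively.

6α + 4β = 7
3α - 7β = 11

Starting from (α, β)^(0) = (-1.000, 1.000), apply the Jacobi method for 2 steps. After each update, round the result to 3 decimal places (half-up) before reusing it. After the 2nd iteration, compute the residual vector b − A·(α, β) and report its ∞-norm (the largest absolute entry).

5.999

Iteration 1:
  α = (7 - (4)·1.000) / (6) = 0.500
  β = (11 - (3)·-1.000) / (-7) = -2.000
Iteration 2:
  α = (7 - (4)·-2.000) / (6) = 2.500
  β = (11 - (3)·0.500) / (-7) = -1.357
Residual b − A·x = (-2.572, -5.999); ∞-norm = 5.999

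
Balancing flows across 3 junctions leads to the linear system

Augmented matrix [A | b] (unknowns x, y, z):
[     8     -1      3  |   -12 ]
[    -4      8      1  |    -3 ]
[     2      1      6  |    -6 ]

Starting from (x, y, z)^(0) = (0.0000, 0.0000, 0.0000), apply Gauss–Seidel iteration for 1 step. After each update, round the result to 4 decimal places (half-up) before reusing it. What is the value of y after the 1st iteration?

-1.1250

Iteration 1:
  x = (-12 - (-1)·0.0000 - (3)·0.0000) / (8) = -1.5000
  y = (-3 - (-4)·-1.5000 - (1)·0.0000) / (8) = -1.1250
  z = (-6 - (2)·-1.5000 - (1)·-1.1250) / (6) = -0.3125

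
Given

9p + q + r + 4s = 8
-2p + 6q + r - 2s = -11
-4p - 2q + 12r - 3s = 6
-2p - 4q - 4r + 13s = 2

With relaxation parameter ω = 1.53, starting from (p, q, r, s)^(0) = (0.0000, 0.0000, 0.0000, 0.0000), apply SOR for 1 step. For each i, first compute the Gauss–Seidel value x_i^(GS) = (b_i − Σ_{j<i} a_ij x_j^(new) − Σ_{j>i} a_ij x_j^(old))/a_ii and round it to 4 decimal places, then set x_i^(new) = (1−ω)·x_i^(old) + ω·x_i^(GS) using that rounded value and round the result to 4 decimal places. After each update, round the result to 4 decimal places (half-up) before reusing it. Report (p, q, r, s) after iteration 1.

(1.3600, -2.1114, 0.9201, -0.0054)

Iteration 1:
  p: GS value = (8 - (1)·0.0000 - (1)·0.0000 - (4)·0.0000) / (9) = 0.8889;  p ← (1−ω)·0.0000 + ω·0.8889 = 1.3600
  q: GS value = (-11 - (-2)·1.3600 - (1)·0.0000 - (-2)·0.0000) / (6) = -1.3800;  q ← (1−ω)·0.0000 + ω·-1.3800 = -2.1114
  r: GS value = (6 - (-4)·1.3600 - (-2)·-2.1114 - (-3)·0.0000) / (12) = 0.6014;  r ← (1−ω)·0.0000 + ω·0.6014 = 0.9201
  s: GS value = (2 - (-2)·1.3600 - (-4)·-2.1114 - (-4)·0.9201) / (13) = -0.0035;  s ← (1−ω)·0.0000 + ω·-0.0035 = -0.0054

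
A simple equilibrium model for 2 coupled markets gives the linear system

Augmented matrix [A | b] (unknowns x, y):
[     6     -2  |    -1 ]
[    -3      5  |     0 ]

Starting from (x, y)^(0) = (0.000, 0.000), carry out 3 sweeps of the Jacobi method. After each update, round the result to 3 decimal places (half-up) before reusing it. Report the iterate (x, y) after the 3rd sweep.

Iteration 1:
  x = (-1 - (-2)·0.000) / (6) = -0.167
  y = (0 - (-3)·0.000) / (5) = 0.000
Iteration 2:
  x = (-1 - (-2)·0.000) / (6) = -0.167
  y = (0 - (-3)·-0.167) / (5) = -0.100
Iteration 3:
  x = (-1 - (-2)·-0.100) / (6) = -0.200
  y = (0 - (-3)·-0.167) / (5) = -0.100

(-0.200, -0.100)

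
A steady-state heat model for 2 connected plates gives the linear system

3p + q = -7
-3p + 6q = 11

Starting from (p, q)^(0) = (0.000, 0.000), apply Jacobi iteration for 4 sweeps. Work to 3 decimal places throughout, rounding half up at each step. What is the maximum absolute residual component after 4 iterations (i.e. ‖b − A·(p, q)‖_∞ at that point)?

Iteration 1:
  p = (-7 - (1)·0.000) / (3) = -2.333
  q = (11 - (-3)·0.000) / (6) = 1.833
Iteration 2:
  p = (-7 - (1)·1.833) / (3) = -2.944
  q = (11 - (-3)·-2.333) / (6) = 0.667
Iteration 3:
  p = (-7 - (1)·0.667) / (3) = -2.556
  q = (11 - (-3)·-2.944) / (6) = 0.361
Iteration 4:
  p = (-7 - (1)·0.361) / (3) = -2.454
  q = (11 - (-3)·-2.556) / (6) = 0.555
Residual b − A·x = (-0.193, 0.308); ∞-norm = 0.308

0.308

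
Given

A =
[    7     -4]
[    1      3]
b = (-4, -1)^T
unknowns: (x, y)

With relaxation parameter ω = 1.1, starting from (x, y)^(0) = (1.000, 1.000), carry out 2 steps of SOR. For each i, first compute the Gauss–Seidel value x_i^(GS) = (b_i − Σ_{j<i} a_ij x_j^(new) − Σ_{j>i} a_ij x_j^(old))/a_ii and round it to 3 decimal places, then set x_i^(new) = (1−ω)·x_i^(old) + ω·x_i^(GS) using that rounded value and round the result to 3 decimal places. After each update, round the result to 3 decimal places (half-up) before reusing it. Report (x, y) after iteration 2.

(-0.889, 0.002)

Iteration 1:
  x: GS value = (-4 - (-4)·1.000) / (7) = 0.000;  x ← (1−ω)·1.000 + ω·0.000 = -0.100
  y: GS value = (-1 - (1)·-0.100) / (3) = -0.300;  y ← (1−ω)·1.000 + ω·-0.300 = -0.430
Iteration 2:
  x: GS value = (-4 - (-4)·-0.430) / (7) = -0.817;  x ← (1−ω)·-0.100 + ω·-0.817 = -0.889
  y: GS value = (-1 - (1)·-0.889) / (3) = -0.037;  y ← (1−ω)·-0.430 + ω·-0.037 = 0.002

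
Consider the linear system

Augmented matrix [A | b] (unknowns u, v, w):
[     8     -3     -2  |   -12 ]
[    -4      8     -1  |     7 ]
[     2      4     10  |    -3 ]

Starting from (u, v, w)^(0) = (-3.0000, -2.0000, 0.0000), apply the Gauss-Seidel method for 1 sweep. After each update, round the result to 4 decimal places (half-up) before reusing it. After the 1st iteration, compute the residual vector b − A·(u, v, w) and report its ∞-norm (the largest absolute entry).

Iteration 1:
  u = (-12 - (-3)·-2.0000 - (-2)·0.0000) / (8) = -2.2500
  v = (7 - (-4)·-2.2500 - (-1)·0.0000) / (8) = -0.2500
  w = (-3 - (2)·-2.2500 - (4)·-0.2500) / (10) = 0.2500
Residual b − A·x = (5.7500, 0.2500, 0.0000); ∞-norm = 5.7500

5.7500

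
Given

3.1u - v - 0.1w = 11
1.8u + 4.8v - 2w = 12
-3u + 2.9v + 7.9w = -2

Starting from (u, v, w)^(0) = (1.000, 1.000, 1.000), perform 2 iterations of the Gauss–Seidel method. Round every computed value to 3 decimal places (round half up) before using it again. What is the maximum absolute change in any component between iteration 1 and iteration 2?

Iteration 1:
  u = (11 - (-1)·1.000 - (-0.1)·1.000) / (3.1) = 3.903
  v = (12 - (1.8)·3.903 - (-2)·1.000) / (4.8) = 1.453
  w = (-2 - (-3)·3.903 - (2.9)·1.453) / (7.9) = 0.696
Iteration 2:
  u = (11 - (-1)·1.453 - (-0.1)·0.696) / (3.1) = 4.040
  v = (12 - (1.8)·4.040 - (-2)·0.696) / (4.8) = 1.275
  w = (-2 - (-3)·4.040 - (2.9)·1.275) / (7.9) = 0.813
Change: (0.137, -0.178, 0.117) → max |·| = 0.178

0.178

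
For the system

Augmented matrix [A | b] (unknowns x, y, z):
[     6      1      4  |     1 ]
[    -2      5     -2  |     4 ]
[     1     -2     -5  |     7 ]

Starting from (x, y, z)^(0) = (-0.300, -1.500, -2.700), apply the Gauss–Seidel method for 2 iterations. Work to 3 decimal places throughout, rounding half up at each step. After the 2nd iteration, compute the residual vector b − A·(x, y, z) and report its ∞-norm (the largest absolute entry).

1.116

Iteration 1:
  x = (1 - (1)·-1.500 - (4)·-2.700) / (6) = 2.217
  y = (4 - (-2)·2.217 - (-2)·-2.700) / (5) = 0.607
  z = (7 - (1)·2.217 - (-2)·0.607) / (-5) = -1.199
Iteration 2:
  x = (1 - (1)·0.607 - (4)·-1.199) / (6) = 0.865
  y = (4 - (-2)·0.865 - (-2)·-1.199) / (5) = 0.666
  z = (7 - (1)·0.865 - (-2)·0.666) / (-5) = -1.493
Residual b − A·x = (1.116, -0.586, 0.002); ∞-norm = 1.116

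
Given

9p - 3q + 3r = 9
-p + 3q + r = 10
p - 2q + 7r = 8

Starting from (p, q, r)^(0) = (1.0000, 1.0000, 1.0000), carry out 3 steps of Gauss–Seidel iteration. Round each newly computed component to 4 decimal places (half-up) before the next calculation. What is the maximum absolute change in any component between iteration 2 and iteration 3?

Iteration 1:
  p = (9 - (-3)·1.0000 - (3)·1.0000) / (9) = 1.0000
  q = (10 - (-1)·1.0000 - (1)·1.0000) / (3) = 3.3333
  r = (8 - (1)·1.0000 - (-2)·3.3333) / (7) = 1.9524
Iteration 2:
  p = (9 - (-3)·3.3333 - (3)·1.9524) / (9) = 1.4603
  q = (10 - (-1)·1.4603 - (1)·1.9524) / (3) = 3.1693
  r = (8 - (1)·1.4603 - (-2)·3.1693) / (7) = 1.8398
Iteration 3:
  p = (9 - (-3)·3.1693 - (3)·1.8398) / (9) = 1.4432
  q = (10 - (-1)·1.4432 - (1)·1.8398) / (3) = 3.2011
  r = (8 - (1)·1.4432 - (-2)·3.2011) / (7) = 1.8513
Change: (-0.0171, 0.0318, 0.0115) → max |·| = 0.0318

0.0318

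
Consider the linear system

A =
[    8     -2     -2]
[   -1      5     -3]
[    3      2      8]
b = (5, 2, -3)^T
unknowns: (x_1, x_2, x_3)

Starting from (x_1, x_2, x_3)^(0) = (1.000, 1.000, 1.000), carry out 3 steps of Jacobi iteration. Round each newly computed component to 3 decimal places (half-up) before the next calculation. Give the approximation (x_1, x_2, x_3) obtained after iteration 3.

Iteration 1:
  x_1 = (5 - (-2)·1.000 - (-2)·1.000) / (8) = 1.125
  x_2 = (2 - (-1)·1.000 - (-3)·1.000) / (5) = 1.200
  x_3 = (-3 - (3)·1.000 - (2)·1.000) / (8) = -1.000
Iteration 2:
  x_1 = (5 - (-2)·1.200 - (-2)·-1.000) / (8) = 0.675
  x_2 = (2 - (-1)·1.125 - (-3)·-1.000) / (5) = 0.025
  x_3 = (-3 - (3)·1.125 - (2)·1.200) / (8) = -1.097
Iteration 3:
  x_1 = (5 - (-2)·0.025 - (-2)·-1.097) / (8) = 0.357
  x_2 = (2 - (-1)·0.675 - (-3)·-1.097) / (5) = -0.123
  x_3 = (-3 - (3)·0.675 - (2)·0.025) / (8) = -0.634

(0.357, -0.123, -0.634)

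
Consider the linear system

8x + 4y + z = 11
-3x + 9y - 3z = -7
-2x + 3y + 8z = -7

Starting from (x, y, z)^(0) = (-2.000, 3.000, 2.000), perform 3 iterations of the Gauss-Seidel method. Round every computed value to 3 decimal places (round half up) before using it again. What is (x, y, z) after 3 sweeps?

Iteration 1:
  x = (11 - (4)·3.000 - (1)·2.000) / (8) = -0.375
  y = (-7 - (-3)·-0.375 - (-3)·2.000) / (9) = -0.236
  z = (-7 - (-2)·-0.375 - (3)·-0.236) / (8) = -0.880
Iteration 2:
  x = (11 - (4)·-0.236 - (1)·-0.880) / (8) = 1.603
  y = (-7 - (-3)·1.603 - (-3)·-0.880) / (9) = -0.537
  z = (-7 - (-2)·1.603 - (3)·-0.537) / (8) = -0.273
Iteration 3:
  x = (11 - (4)·-0.537 - (1)·-0.273) / (8) = 1.678
  y = (-7 - (-3)·1.678 - (-3)·-0.273) / (9) = -0.309
  z = (-7 - (-2)·1.678 - (3)·-0.309) / (8) = -0.340

(1.678, -0.309, -0.340)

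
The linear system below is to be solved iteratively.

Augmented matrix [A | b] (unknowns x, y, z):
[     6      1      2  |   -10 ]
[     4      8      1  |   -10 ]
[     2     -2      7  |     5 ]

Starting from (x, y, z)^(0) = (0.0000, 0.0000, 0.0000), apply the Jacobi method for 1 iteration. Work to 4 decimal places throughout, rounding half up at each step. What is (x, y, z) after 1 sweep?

(-1.6667, -1.2500, 0.7143)

Iteration 1:
  x = (-10 - (1)·0.0000 - (2)·0.0000) / (6) = -1.6667
  y = (-10 - (4)·0.0000 - (1)·0.0000) / (8) = -1.2500
  z = (5 - (2)·0.0000 - (-2)·0.0000) / (7) = 0.7143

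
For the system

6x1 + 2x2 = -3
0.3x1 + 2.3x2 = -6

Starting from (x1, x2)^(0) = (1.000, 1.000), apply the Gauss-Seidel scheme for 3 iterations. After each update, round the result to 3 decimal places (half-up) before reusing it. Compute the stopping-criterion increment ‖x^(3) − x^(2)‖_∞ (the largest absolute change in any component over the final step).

0.051

Iteration 1:
  x1 = (-3 - (2)·1.000) / (6) = -0.833
  x2 = (-6 - (0.3)·-0.833) / (2.3) = -2.500
Iteration 2:
  x1 = (-3 - (2)·-2.500) / (6) = 0.333
  x2 = (-6 - (0.3)·0.333) / (2.3) = -2.652
Iteration 3:
  x1 = (-3 - (2)·-2.652) / (6) = 0.384
  x2 = (-6 - (0.3)·0.384) / (2.3) = -2.659
Change: (0.051, -0.007) → max |·| = 0.051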